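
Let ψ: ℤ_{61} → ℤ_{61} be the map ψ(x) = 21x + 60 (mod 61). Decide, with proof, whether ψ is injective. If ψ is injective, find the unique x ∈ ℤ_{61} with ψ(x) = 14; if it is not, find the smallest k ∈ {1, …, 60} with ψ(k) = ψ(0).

53

If ψ(x_1) = ψ(x_2), then 21x_1 ≡ 21x_2 (mod 61). Because gcd(21, 61) = 1, we may cancel 21 to get x_1 ≡ x_2 (mod 61).
Therefore ψ is injective.
We now compute 21⁻¹ mod 61 explicitly. Euclid's algorithm: 61 = 2·21 + 19, 21 = 1·19 + 2, 19 = 9·2 + 1; back-substituting gives 1 = 32·21 − 11·61, so 21⁻¹ ≡ 32 (mod 61).
Since ψ is injective, we find ψ⁻¹(14): we need 21x ≡ 14 − 60 ≡ 15 (mod 61). Using 21⁻¹ = 32: x ≡ 32·15 = 480 = 7·61 + 53, so x = 53.
Check: ψ(53) = 21·53 + 60 = 1173 = 19·61 + 14 ≡ 14 (mod 61).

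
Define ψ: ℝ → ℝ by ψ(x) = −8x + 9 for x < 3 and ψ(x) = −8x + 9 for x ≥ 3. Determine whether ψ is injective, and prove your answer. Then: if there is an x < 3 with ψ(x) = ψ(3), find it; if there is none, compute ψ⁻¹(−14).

Both pieces are strictly decreasing (slopes −8 and −8), so each is injective on its own interval.
The left piece maps (−∞, 3) onto (−15, ∞); the right piece maps [3, ∞) onto (−∞, −15].
These images are disjoint, so no value is attained by both pieces. Thus ψ is injective.
Because the two images are disjoint, no x < 3 has ψ(x) = ψ(3), so we compute ψ⁻¹(−14): −14 lies in (−15, ∞), so solve −8x + 9 = −14: x = (−14 − 9)/(−8) = 23/8.

23/8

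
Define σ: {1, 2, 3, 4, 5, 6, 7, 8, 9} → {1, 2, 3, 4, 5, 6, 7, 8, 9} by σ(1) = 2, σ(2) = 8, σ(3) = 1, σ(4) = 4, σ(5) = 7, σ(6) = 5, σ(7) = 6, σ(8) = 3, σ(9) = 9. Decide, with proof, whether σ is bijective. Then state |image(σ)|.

The values 2, 8, 1, 4, 7, 5, 6, 3, 9 are a permutation of {1, 2, 3, 4, 5, 6, 7, 8, 9}: each element appears exactly once.
So σ is injective and surjective, hence bijective.
The image of σ is {1, 2, 3, 4, 5, 6, 7, 8, 9}, which has 9 elements.

9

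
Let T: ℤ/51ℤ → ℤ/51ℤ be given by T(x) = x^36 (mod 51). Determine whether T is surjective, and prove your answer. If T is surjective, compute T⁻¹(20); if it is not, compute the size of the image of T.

10

T(1) = 1^36 = 1.
T(4): Repeated squaring mod 51: 4^1 ≡ 4, 4^2 ≡ 4² = 16, 4^4 ≡ 16² = 256 ≡ 1, 4^8 ≡ 1² = 1, 4^16 ≡ 1² = 1, 4^32 ≡ 1² = 1. Since 36 = 32 + 4, 4^36 ≡ 1·1: 1·1 = 1. So 4^36 ≡ 1 (mod 51).
So T(1) = T(4) = 1 while 1 ≠ 4, thus T is not injective.
A non-injective map from the 51-element set ℤ/51ℤ to itself takes at most 50 distinct values, so it cannot be surjective. Therefore T is not surjective.
Since T is not surjective, we determine |image(T)|. Computing x^36 mod 51 for each x (by repeated squaring, reducing mod 51 at every step), the values T(0), T(1), …, T(50) are: 0, 1, 16, 30, 1, 13, 21, 4, 16, 33, 4, 4, 30, 1, 13, 33, 1, 34, 18, 16, 13, 18, 13, 4, 21, 16, 16, 21, 4, 13, 18, 13, 16, 18, 34, 1, 33, 13, 1, 30, 4, 4, 33, 16, 4, 21, 13, 1, 30, 16, 1.
The distinct values are {0, 1, 4, 13, 16, 18, 21, 30, 33, 34}; there are 10 of them.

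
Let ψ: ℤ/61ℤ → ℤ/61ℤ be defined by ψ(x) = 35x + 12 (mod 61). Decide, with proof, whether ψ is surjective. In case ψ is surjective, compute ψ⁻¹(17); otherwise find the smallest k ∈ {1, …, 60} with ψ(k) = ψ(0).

Since gcd(35, 61) = 1, 35 is invertible modulo 61. Euclid's algorithm: 61 = 1·35 + 26, 35 = 1·26 + 9, 26 = 2·9 + 8, 9 = 1·8 + 1; back-substituting gives 1 = 7·35 − 4·61, so 35⁻¹ ≡ 7 (mod 61).
For any y ∈ ℤ/61ℤ, x = 7(y − 12) mod 61 satisfies ψ(x) = 35·7(y − 12) + 12 ≡ y (since 35·7 ≡ 1 mod 61). So every y has a preimage.
Thus ψ is surjective.
Since ψ is surjective, we find ψ⁻¹(17): we need 35x ≡ 17 − 12 ≡ 5 (mod 61). Using 35⁻¹ = 7: x ≡ 7·5 = 35, so x = 35.
Check: ψ(35) = 35·35 + 12 = 1237 = 20·61 + 17 ≡ 17 (mod 61).

35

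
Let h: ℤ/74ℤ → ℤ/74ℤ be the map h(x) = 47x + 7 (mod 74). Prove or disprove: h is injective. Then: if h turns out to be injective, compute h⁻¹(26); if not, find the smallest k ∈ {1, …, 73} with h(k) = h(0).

13

Recall that h is injective if h(s) = h(t) implies s = t.
If h(s) = h(t), then 47s ≡ 47t (mod 74). Because gcd(47, 74) = 1, we may cancel 47 to get s ≡ t (mod 74).
Thus h is injective.
We now compute 47⁻¹ mod 74 explicitly. Euclid's algorithm: 74 = 1·47 + 27, 47 = 1·27 + 20, 27 = 1·20 + 7, 20 = 2·7 + 6, 7 = 1·6 + 1; back-substituting gives 1 = 63·47 − 40·74, so 47⁻¹ ≡ 63 (mod 74).
Since h is injective, we compute h⁻¹(26): solve 47x + 7 ≡ 26 (mod 74), i.e. 47x ≡ 19 (mod 74).
Multiplying by 47⁻¹ = 63 gives x ≡ 63·19 = 1197 = 16·74 + 13 ≡ 13 (mod 74).
Check: h(13) = 47·13 + 7 = 618 = 8·74 + 26 ≡ 26 (mod 74).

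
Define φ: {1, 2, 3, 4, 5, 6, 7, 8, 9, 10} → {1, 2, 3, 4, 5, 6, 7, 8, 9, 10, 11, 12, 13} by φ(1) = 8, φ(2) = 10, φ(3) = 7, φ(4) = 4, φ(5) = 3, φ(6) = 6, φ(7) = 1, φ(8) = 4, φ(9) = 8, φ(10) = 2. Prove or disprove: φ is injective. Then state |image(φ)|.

8

φ(4) = 4 = φ(8) with 4 ≠ 8, so φ is not injective.
The image of φ is {1, 2, 3, 4, 6, 7, 8, 10}, which has 8 elements.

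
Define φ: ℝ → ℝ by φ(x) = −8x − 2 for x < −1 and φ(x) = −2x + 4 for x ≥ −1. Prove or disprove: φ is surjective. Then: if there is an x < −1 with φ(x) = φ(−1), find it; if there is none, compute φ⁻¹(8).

-5/4

Both pieces are strictly decreasing (slopes −8 and −2), so each is injective on its own interval.
The left piece maps (−∞, −1) onto (6, ∞); the right piece maps [−1, ∞) onto (−∞, 6].
These images together cover ℝ, so φ is surjective.
Because the two images are disjoint, no x < −1 has φ(x) = φ(−1), so we compute φ⁻¹(8): 8 lies in (6, ∞), so solve −8x − 2 = 8: x = (8 + 2)/(−8) = −5/4.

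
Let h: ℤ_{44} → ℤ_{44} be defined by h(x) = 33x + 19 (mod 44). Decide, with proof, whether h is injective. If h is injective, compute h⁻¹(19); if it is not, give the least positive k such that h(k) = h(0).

Recall: h is injective when h(a) = h(b) forces a = b.
We have gcd(33, 44) = 11 > 1. Taking a = 0 and b = 4: h(0) = 19 and h(4) = 33·4 + 19 = 151 ≡ 19 (mod 44).
So h(0) = h(4) while 0 ≠ 4, hence h is not injective.
Since h is not injective, we find the least positive k with h(k) = h(0): this means 33k ≡ 0 (mod 44), i.e. 44 ∣ 33k. Since gcd(33, 44) = 11, dividing through by 11 this holds exactly when 4 ∣ 3k, and as gcd(3, 4) = 1, exactly when 4 ∣ k.
The smallest positive such k is 4.

4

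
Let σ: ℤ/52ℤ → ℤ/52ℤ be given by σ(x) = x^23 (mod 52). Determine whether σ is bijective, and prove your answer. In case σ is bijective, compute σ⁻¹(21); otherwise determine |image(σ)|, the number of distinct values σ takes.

σ(0) = 0^23 = 0.
σ(26): Repeated squaring mod 52: 26^1 ≡ 26, 26^2 ≡ 26² = 676 ≡ 0, 26^4 ≡ 0² = 0, 26^8 ≡ 0² = 0, 26^16 ≡ 0² = 0. Since 23 = 16 + 4 + 2 + 1, 26^23 ≡ 0·0·0·26: 0·0 = 0, then 0·0 = 0, then 0·26 = 0. So 26^23 ≡ 0 (mod 52).
So σ(0) = σ(26) = 0 while 0 ≠ 26, so σ is not injective, hence not bijective.
Since σ is not bijective, we determine |image(σ)|. Computing x^23 mod 52 for each x (by repeated squaring, reducing mod 52 at every step), the values σ(0), σ(1), …, σ(51) are: 0, 1, 20, 35, 36, 21, 24, 15, 44, 29, 4, 19, 12, 13, 40, 7, 48, 49, 8, 11, 28, 5, 16, 43, 32, 25, 0, 27, 20, 9, 36, 47, 24, 41, 44, 3, 4, 45, 12, 39, 40, 33, 48, 23, 8, 37, 28, 31, 16, 17, 32, 51.
The distinct values are {0, 1, 3, 4, 5, 7, 8, 9, 11, 12, 13, 15, 16, 17, 19, 20, 21, 23, 24, 25, 27, 28, 29, 31, 32, 33, 35, 36, 37, 39, 40, 41, 43, 44, 45, 47, 48, 49, 51}; there are 39 of them.

39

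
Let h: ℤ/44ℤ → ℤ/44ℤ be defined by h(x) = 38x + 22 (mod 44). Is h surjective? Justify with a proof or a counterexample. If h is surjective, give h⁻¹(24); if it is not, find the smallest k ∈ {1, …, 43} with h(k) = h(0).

22

Since gcd(38, 44) = 2, we have 38x ≡ 0 (mod 2) for all x, so h(x) ≡ 0 (mod 2).
But 1 ≢ 0 (mod 2), so 1 ∈ ℤ/44ℤ has no preimage. Hence h is not surjective.
Since h is not surjective, we find the least positive k with h(k) = h(0): this means 38k ≡ 0 (mod 44), i.e. 44 ∣ 38k. Since gcd(38, 44) = 2, dividing through by 2 this holds exactly when 22 ∣ 19k, and as gcd(19, 22) = 1, exactly when 22 ∣ k.
The smallest positive such k is 22.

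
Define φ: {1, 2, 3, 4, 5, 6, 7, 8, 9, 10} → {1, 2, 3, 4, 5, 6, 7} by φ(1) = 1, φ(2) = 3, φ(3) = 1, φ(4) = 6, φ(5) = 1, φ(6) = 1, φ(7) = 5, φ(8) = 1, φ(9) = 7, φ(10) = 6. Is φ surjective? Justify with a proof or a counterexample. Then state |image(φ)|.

No element maps to 2, so φ is not surjective.
The image of φ is {1, 3, 5, 6, 7}, which has 5 elements.

5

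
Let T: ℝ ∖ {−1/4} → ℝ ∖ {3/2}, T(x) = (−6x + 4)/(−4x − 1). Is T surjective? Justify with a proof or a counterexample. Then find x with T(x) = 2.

For any y ≠ 3/2, solving y(−4x − 1) = −6x + 4 for x gives a well-defined x ≠ −1/4. So T is surjective.
Solving T(x) = 2: cross-multiplying gives −6x + 4 = 2(−4x − 1), which rearranges to 2x = −6, so x = −3.

-3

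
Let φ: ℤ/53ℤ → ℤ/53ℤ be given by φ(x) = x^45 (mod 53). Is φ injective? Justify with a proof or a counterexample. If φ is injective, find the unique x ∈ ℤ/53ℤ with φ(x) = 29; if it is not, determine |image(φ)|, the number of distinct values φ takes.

Since 53 is prime, the nonzero elements of ℤ/53ℤ form a cyclic group of order 52.
As gcd(45, 52) = 1, raising to the 45th power is a bijection on this group: if a^45 ≡ b^45 then (ab^{−1})^45 = 1, and the only element of order dividing gcd(45, 52) = 1 is 1, so a = b.
With φ(0) = 0 this makes φ injective on all of ℤ/53ℤ, hence bijective (finite equal-size domain and codomain). In particular φ is injective.
Since φ is injective, we find the preimage of 29. The inverse of x ↦ x^45 on (ℤ/53ℤ)^× is x ↦ x^37, because 45·37 = 1665 = 32·52 + 1 ≡ 1 (mod 52) and x^{52} = 1 for x ≠ 0 (Fermat). So φ⁻¹(29) = 29^37 mod 53.
Repeated squaring mod 53: 29^1 ≡ 29, 29^2 ≡ 29² = 841 ≡ 46, 29^4 ≡ 46² = 2116 ≡ 49, 29^8 ≡ 49² = 2401 ≡ 16, 29^16 ≡ 16² = 256 ≡ 44, 29^32 ≡ 44² = 1936 ≡ 28. Since 37 = 32 + 4 + 1, 29^37 ≡ 28·49·29: 28·49 = 1372 ≡ 47, then 47·29 = 1363 ≡ 38. So 29^37 ≡ 38 (mod 53).
Hence φ⁻¹(29) = 38.

38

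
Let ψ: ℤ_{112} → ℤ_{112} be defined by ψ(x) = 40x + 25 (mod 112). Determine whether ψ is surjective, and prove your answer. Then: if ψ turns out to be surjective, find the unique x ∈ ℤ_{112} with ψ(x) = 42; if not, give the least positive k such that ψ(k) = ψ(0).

14

Since gcd(40, 112) = 8, we have 40x ≡ 0 (mod 8) for all x, so ψ(x) ≡ 1 (mod 8).
But 0 ≢ 1 (mod 8), so 0 ∈ ℤ_{112} has no preimage. Thus ψ is not surjective.
Since ψ is not surjective, we find the least positive k with ψ(k) = ψ(0): this means 40k ≡ 0 (mod 112), i.e. 112 ∣ 40k. Since gcd(40, 112) = 8, dividing through by 8 this holds exactly when 14 ∣ 5k, and as gcd(5, 14) = 1, exactly when 14 ∣ k.
The smallest positive such k is 14.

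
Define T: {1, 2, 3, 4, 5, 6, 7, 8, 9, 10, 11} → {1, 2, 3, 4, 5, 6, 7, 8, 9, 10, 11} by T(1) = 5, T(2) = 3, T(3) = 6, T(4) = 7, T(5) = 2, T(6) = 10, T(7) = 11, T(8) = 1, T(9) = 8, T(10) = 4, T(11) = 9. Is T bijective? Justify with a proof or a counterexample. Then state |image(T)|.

11

The values 5, 3, 6, 7, 2, 10, 11, 1, 8, 4, 9 are a permutation of {1, 2, 3, 4, 5, 6, 7, 8, 9, 10, 11}: each element appears exactly once.
So T is injective and surjective, hence bijective.
The image of T is {1, 2, 3, 4, 5, 6, 7, 8, 9, 10, 11}, which has 11 elements.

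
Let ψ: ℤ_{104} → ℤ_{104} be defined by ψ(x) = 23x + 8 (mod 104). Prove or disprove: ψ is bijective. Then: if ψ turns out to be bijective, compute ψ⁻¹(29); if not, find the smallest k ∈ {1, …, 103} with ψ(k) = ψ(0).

By definition, ψ is injective when ψ(s) = ψ(t) forces s = t.
Suppose ψ(s) = ψ(t) in ℤ_{104}. Then 23s + 8 ≡ 23t + 8 (mod 104), thus 23(s − t) ≡ 0 (mod 104).
Since gcd(23, 104) = 1, 23 is invertible modulo 104, therefore s − t ≡ 0 (mod 104), i.e. s = t.
We now compute 23⁻¹ mod 104 explicitly. Euclid's algorithm: 104 = 4·23 + 12, 23 = 1·12 + 11, 12 = 1·11 + 1; back-substituting gives 1 = 95·23 − 21·104, so 23⁻¹ ≡ 95 (mod 104).
For any y ∈ ℤ_{104}, x = 95(y − 8) mod 104 satisfies ψ(x) = 23·95(y − 8) + 8 ≡ y (since 23·95 ≡ 1 mod 104). So every y has a preimage.
Hence ψ is bijective.
Since ψ is bijective, we find ψ⁻¹(29): we need 23x ≡ 29 − 8 ≡ 21 (mod 104). Using 23⁻¹ = 95: x ≡ 95·21 = 1995 = 19·104 + 19, so x = 19.
Check: ψ(19) = 23·19 + 8 = 445 = 4·104 + 29 ≡ 29 (mod 104).

19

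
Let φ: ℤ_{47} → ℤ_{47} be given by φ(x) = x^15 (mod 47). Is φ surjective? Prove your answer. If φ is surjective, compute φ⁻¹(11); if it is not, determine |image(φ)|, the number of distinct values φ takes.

22

Since 47 is prime, the nonzero elements of ℤ_{47} form a cyclic group of order 46.
As gcd(15, 46) = 1, raising to the 15th power is a bijection on this group: if x_1^15 ≡ x_2^15 then (x_1x_2^{−1})^15 = 1, and the only element of order dividing gcd(15, 46) = 1 is 1, so x_1 = x_2.
With φ(0) = 0 this makes φ injective on all of ℤ_{47}, hence bijective (finite equal-size domain and codomain). In particular φ is surjective.
Since φ is surjective, we find the preimage of 11. The inverse of x ↦ x^15 on (ℤ_{47})^× is x ↦ x^43, because 15·43 = 645 = 14·46 + 1 ≡ 1 (mod 46) and x^{46} = 1 for x ≠ 0 (Fermat). So φ⁻¹(11) = 11^43 mod 47.
Repeated squaring mod 47: 11^1 ≡ 11, 11^2 ≡ 11² = 121 ≡ 27, 11^4 ≡ 27² = 729 ≡ 24, 11^8 ≡ 24² = 576 ≡ 12, 11^16 ≡ 12² = 144 ≡ 3, 11^32 ≡ 3² = 9. Since 43 = 32 + 8 + 2 + 1, 11^43 ≡ 9·12·27·11: 9·12 = 108 ≡ 14, then 14·27 = 378 ≡ 2, then 2·11 = 22. So 11^43 ≡ 22 (mod 47).
Hence φ⁻¹(11) = 22.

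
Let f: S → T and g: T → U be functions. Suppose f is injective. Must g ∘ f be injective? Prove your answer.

not injective

No. Take S = T = U = {0, 1, 2}, f = identity (injective), and g(x) = 0 for every x.
Then (g ∘ f)(0) = 0 = (g ∘ f)(2) with 0 ≠ 2, so g ∘ f is not injective.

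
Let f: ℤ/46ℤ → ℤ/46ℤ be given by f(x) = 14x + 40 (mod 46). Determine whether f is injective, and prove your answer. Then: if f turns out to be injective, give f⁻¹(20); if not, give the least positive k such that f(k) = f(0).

We have gcd(14, 46) = 2 > 1. Taking u = 0 and v = 23: f(0) = 40 and f(23) = 14·23 + 40 = 362 ≡ 40 (mod 46).
So f(0) = f(23) while 0 ≠ 23, so f is not injective.
Since f is not injective, we find the least positive k with f(k) = f(0): this means 14k ≡ 0 (mod 46), i.e. 46 ∣ 14k. Since gcd(14, 46) = 2, dividing through by 2 this holds exactly when 23 ∣ 7k, and as gcd(7, 23) = 1, exactly when 23 ∣ k.
The smallest positive such k is 23.

23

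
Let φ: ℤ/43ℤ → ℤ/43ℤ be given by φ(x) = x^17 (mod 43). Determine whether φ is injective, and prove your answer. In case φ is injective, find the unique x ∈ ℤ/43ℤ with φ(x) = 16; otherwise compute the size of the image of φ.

21

Since 43 is prime, the nonzero elements of ℤ/43ℤ form a cyclic group of order 42.
As gcd(17, 42) = 1, raising to the 17th power is a bijection on this group: if s^17 ≡ t^17 then (st^{−1})^17 = 1, and the only element of order dividing gcd(17, 42) = 1 is 1, so s = t.
With φ(0) = 0 this makes φ injective on all of ℤ/43ℤ, hence bijective (finite equal-size domain and codomain). In particular φ is injective.
Since φ is injective, we find the preimage of 16. The inverse of x ↦ x^17 on (ℤ/43ℤ)^× is x ↦ x^5, because 17·5 = 85 = 2·42 + 1 ≡ 1 (mod 42) and x^{42} = 1 for x ≠ 0 (Fermat). So φ⁻¹(16) = 16^5 mod 43.
Repeated squaring mod 43: 16^1 ≡ 16, 16^2 ≡ 16² = 256 ≡ 41, 16^4 ≡ 41² = 1681 ≡ 4. Since 5 = 4 + 1, 16^5 ≡ 4·16: 4·16 = 64 ≡ 21. So 16^5 ≡ 21 (mod 43).
Hence φ⁻¹(16) = 21.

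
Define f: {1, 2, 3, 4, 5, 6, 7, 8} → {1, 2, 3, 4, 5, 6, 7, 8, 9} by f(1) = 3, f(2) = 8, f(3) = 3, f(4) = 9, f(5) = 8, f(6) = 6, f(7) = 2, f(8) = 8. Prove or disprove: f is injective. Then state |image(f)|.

f(1) = 3 = f(3) with 1 ≠ 3, so f is not injective.
The image of f is {2, 3, 6, 8, 9}, which has 5 elements.

5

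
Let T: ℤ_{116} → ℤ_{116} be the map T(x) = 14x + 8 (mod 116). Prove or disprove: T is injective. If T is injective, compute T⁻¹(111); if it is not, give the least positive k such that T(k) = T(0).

We have gcd(14, 116) = 2 > 1. Taking s = 0 and t = 58: T(0) = 8 and T(58) = 14·58 + 8 = 820 ≡ 8 (mod 116).
So T(0) = T(58) while 0 ≠ 58, hence T is not injective.
Since T is not injective, we find the least positive k with T(k) = T(0): this means 14k ≡ 0 (mod 116), i.e. 116 ∣ 14k. Since gcd(14, 116) = 2, dividing through by 2 this holds exactly when 58 ∣ 7k, and as gcd(7, 58) = 1, exactly when 58 ∣ k.
The smallest positive such k is 58.

58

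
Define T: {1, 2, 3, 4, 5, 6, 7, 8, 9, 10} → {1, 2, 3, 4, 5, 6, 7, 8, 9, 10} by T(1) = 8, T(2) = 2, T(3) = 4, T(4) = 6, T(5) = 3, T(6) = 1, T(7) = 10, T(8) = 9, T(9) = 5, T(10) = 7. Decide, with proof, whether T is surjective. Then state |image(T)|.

Every element of the codomain has a preimage: 1 = T(6), 2 = T(2), 3 = T(5), 4 = T(3), 5 = T(9), 6 = T(4), 7 = T(10), 8 = T(1), 9 = T(8), 10 = T(7).
Therefore T is surjective.
The image of T is {1, 2, 3, 4, 5, 6, 7, 8, 9, 10}, which has 10 elements.

10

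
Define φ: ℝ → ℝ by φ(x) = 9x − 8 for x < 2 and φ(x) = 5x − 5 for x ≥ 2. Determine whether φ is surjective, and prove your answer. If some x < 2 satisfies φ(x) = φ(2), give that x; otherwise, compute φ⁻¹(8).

13/9

Both pieces are strictly increasing (slopes 9 and 5), so each is injective on its own interval.
The left piece maps (−∞, 2) onto (−∞, 10); the right piece maps [2, ∞) onto [5, ∞).
The union (−∞, 10) ∪ [5, ∞) covers ℝ, so φ is surjective.
For the follow-up: the images overlap, so an x < 2 with φ(x) = φ(2) exists. φ(2) = 5; solving 9x − 8 = 5 for x < 2 gives x = (5 + 8)/9 = 13/9.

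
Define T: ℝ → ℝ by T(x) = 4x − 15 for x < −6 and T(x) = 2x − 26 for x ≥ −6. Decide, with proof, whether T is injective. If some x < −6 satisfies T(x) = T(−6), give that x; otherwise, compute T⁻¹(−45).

-15/2

Both pieces are strictly increasing (slopes 4 and 2), so each is injective on its own interval.
The left piece maps (−∞, −6) onto (−∞, −39); the right piece maps [−6, ∞) onto [−38, ∞).
These images are disjoint, so no value is attained by both pieces. Thus T is injective.
Because the two images are disjoint, no x < −6 has T(x) = T(−6), so we compute T⁻¹(−45): −45 lies in (−∞, −39), so solve 4x − 15 = −45: x = (−45 + 15)/4 = −15/2.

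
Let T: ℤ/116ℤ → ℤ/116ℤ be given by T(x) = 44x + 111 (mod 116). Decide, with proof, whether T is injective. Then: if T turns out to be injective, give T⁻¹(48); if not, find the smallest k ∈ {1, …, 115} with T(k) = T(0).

We have gcd(44, 116) = 4 > 1. Taking s = 0 and t = 29: T(0) = 111 and T(29) = 44·29 + 111 = 1387 ≡ 111 (mod 116).
So T(0) = T(29) while 0 ≠ 29, thus T is not injective.
Since T is not injective, we find the least positive k with T(k) = T(0): this means 44k ≡ 0 (mod 116), i.e. 116 ∣ 44k. Since gcd(44, 116) = 4, dividing through by 4 this holds exactly when 29 ∣ 11k, and as gcd(11, 29) = 1, exactly when 29 ∣ k.
The smallest positive such k is 29.

29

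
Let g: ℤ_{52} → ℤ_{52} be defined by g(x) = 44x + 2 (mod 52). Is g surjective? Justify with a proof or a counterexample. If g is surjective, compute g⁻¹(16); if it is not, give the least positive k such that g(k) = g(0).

Recall that g is surjective if every y in the codomain equals g(x) for some x in the domain.
Since gcd(44, 52) = 4, we have 44x ≡ 0 (mod 4) for all x, so g(x) ≡ 2 (mod 4).
But 0 ≢ 2 (mod 4), so 0 ∈ ℤ_{52} has no preimage. Hence g is not surjective.
Since g is not surjective, we find the least positive k with g(k) = g(0): this means 44k ≡ 0 (mod 52), i.e. 52 ∣ 44k. Since gcd(44, 52) = 4, dividing through by 4 this holds exactly when 13 ∣ 11k, and as gcd(11, 13) = 1, exactly when 13 ∣ k.
The smallest positive such k is 13.

13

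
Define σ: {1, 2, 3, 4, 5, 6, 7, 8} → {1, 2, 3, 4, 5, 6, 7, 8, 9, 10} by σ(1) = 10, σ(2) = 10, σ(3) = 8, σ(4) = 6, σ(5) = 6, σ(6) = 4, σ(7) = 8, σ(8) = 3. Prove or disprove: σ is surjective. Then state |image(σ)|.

No element maps to 1, so σ is not surjective.
The image of σ is {3, 4, 6, 8, 10}, which has 5 elements.

5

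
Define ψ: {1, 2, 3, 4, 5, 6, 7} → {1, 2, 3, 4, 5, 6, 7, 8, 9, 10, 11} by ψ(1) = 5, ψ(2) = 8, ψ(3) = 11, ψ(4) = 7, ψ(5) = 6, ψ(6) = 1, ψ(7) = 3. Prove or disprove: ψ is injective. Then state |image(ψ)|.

The values ψ(1), …, ψ(7) are 5, 8, 11, 7, 6, 1, 3 — all distinct.
So ψ(s) = ψ(t) only when s = t, and ψ is injective.
The image of ψ is {1, 3, 5, 6, 7, 8, 11}, which has 7 elements.

7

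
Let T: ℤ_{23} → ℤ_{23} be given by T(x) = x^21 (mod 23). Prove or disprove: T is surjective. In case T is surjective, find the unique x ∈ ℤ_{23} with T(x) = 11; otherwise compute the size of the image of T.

Since 23 is prime, the nonzero elements of ℤ_{23} form a cyclic group of order 22.
As gcd(21, 22) = 1, raising to the 21st power is a bijection on this group: if u^21 ≡ v^21 then (uv^{−1})^21 = 1, and the only element of order dividing gcd(21, 22) = 1 is 1, so u = v.
With T(0) = 0 this makes T injective on all of ℤ_{23}, hence bijective (finite equal-size domain and codomain). In particular T is surjective.
Since T is surjective, we find the preimage of 11. The inverse of x ↦ x^21 on (ℤ_{23})^× is x ↦ x^21, because 21·21 = 441 = 20·22 + 1 ≡ 1 (mod 22) and x^{22} = 1 for x ≠ 0 (Fermat). So T⁻¹(11) = 11^21 mod 23.
Repeated squaring mod 23: 11^1 ≡ 11, 11^2 ≡ 11² = 121 ≡ 6, 11^4 ≡ 6² = 36 ≡ 13, 11^8 ≡ 13² = 169 ≡ 8, 11^16 ≡ 8² = 64 ≡ 18. Since 21 = 16 + 4 + 1, 11^21 ≡ 18·13·11: 18·13 = 234 ≡ 4, then 4·11 = 44 ≡ 21. So 11^21 ≡ 21 (mod 23).
Hence T⁻¹(11) = 21.

21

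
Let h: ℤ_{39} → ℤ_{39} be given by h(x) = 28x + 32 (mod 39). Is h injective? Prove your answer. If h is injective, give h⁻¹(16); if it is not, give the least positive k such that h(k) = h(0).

Recall that h is injective when h(u) = h(v) forces u = v.
If h(u) = h(v), then 28u ≡ 28v (mod 39). Because gcd(28, 39) = 1, we may cancel 28 to get u ≡ v (mod 39).
Thus h is injective.
We now compute 28⁻¹ mod 39 explicitly. Euclid's algorithm: 39 = 1·28 + 11, 28 = 2·11 + 6, 11 = 1·6 + 5, 6 = 1·5 + 1; back-substituting gives 1 = 7·28 − 5·39, so 28⁻¹ ≡ 7 (mod 39).
Since h is injective, we compute h⁻¹(16): solve 28x + 32 ≡ 16 (mod 39), i.e. 28x ≡ 23 (mod 39).
Multiplying by 28⁻¹ = 7 gives x ≡ 7·23 = 161 = 4·39 + 5 ≡ 5 (mod 39).
Check: h(5) = 28·5 + 32 = 172 = 4·39 + 16 ≡ 16 (mod 39).

5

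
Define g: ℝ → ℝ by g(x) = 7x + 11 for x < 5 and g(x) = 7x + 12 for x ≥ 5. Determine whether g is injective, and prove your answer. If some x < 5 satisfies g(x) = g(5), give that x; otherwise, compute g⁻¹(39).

Both pieces are strictly increasing (slopes 7 and 7), so each is injective on its own interval.
The left piece maps (−∞, 5) onto (−∞, 46); the right piece maps [5, ∞) onto [47, ∞).
These images are disjoint, so no value is attained by both pieces. Hence g is injective.
Because the two images are disjoint, no x < 5 has g(x) = g(5), so we compute g⁻¹(39): 39 lies in (−∞, 46), so solve 7x + 11 = 39: x = (39 − 11)/7 = 4.

4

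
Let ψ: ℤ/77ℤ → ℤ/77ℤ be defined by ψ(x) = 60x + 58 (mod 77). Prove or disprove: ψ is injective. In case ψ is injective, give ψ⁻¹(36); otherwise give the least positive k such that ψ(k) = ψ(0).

33

By definition, injectivity means: for all s, t in the domain, ψ(s) = ψ(t) implies s = t.
If ψ(s) = ψ(t), then 60s ≡ 60t (mod 77). Because gcd(60, 77) = 1, we may cancel 60 to get s ≡ t (mod 77).
Thus ψ is injective.
We now compute 60⁻¹ mod 77 explicitly. Euclid's algorithm: 77 = 1·60 + 17, 60 = 3·17 + 9, 17 = 1·9 + 8, 9 = 1·8 + 1; back-substituting gives 1 = 9·60 − 7·77, so 60⁻¹ ≡ 9 (mod 77).
Since ψ is injective, we compute ψ⁻¹(36): solve 60x + 58 ≡ 36 (mod 77), i.e. 60x ≡ 55 (mod 77).
Multiplying by 60⁻¹ = 9 gives x ≡ 9·55 = 495 = 6·77 + 33 ≡ 33 (mod 77).
Check: ψ(33) = 60·33 + 58 = 2038 = 26·77 + 36 ≡ 36 (mod 77).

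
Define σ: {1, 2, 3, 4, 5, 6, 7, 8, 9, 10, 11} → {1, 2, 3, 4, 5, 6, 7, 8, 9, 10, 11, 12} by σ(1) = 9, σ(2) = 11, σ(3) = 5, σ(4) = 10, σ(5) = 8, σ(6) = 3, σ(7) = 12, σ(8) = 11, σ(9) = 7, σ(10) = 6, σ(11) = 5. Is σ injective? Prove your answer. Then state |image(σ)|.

9

σ(2) = 11 = σ(8) with 2 ≠ 8, so σ is not injective.
The image of σ is {3, 5, 6, 7, 8, 9, 10, 11, 12}, which has 9 elements.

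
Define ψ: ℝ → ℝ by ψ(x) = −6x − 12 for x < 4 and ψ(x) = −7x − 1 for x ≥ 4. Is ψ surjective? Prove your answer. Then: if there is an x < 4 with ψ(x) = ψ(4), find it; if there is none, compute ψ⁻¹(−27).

Both pieces are strictly decreasing (slopes −6 and −7), so each is injective on its own interval.
The left piece maps (−∞, 4) onto (−36, ∞); the right piece maps [4, ∞) onto (−∞, −29].
The union (−36, ∞) ∪ (−∞, −29] covers ℝ, so ψ is surjective.
For the follow-up: the images overlap, so an x < 4 with ψ(x) = ψ(4) exists. ψ(4) = −29; solving −6x − 12 = −29 for x < 4 gives x = (−29 + 12)/(−6) = 17/6.

17/6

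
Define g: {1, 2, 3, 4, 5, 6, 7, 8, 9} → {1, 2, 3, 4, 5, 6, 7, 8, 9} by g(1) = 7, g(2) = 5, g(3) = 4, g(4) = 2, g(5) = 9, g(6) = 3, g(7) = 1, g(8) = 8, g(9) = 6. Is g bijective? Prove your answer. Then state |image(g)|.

9

The values 7, 5, 4, 2, 9, 3, 1, 8, 6 are a permutation of {1, 2, 3, 4, 5, 6, 7, 8, 9}: each element appears exactly once.
So g is injective and surjective, hence bijective.
The image of g is {1, 2, 3, 4, 5, 6, 7, 8, 9}, which has 9 elements.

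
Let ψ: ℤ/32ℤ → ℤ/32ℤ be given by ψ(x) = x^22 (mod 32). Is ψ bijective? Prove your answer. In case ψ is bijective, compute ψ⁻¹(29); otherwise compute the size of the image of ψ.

ψ(0) = 0^22 = 0.
ψ(2): Repeated squaring mod 32: 2^1 ≡ 2, 2^2 ≡ 2² = 4, 2^4 ≡ 4² = 16, 2^8 ≡ 16² = 256 ≡ 0, 2^16 ≡ 0² = 0. Since 22 = 16 + 4 + 2, 2^22 ≡ 0·16·4: 0·16 = 0, then 0·4 = 0. So 2^22 ≡ 0 (mod 32).
So ψ(0) = ψ(2) = 0 while 0 ≠ 2, therefore ψ is not injective, hence not bijective.
Since ψ is not bijective, we determine |image(ψ)|. Computing x^22 mod 32 for each x (by repeated squaring, reducing mod 32 at every step), the values ψ(0), ψ(1), …, ψ(31) are: 0, 1, 0, 25, 0, 9, 0, 17, 0, 17, 0, 9, 0, 25, 0, 1, 0, 1, 0, 25, 0, 9, 0, 17, 0, 17, 0, 9, 0, 25, 0, 1.
The distinct values are {0, 1, 9, 17, 25}; there are 5 of them.

5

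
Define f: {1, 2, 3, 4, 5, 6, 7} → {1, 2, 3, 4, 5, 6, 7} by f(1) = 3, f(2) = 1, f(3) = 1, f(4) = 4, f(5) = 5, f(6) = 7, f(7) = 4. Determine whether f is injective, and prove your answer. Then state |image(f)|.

f(2) = 1 = f(3) with 2 ≠ 3, so f is not injective.
The image of f is {1, 3, 4, 5, 7}, which has 5 elements.

5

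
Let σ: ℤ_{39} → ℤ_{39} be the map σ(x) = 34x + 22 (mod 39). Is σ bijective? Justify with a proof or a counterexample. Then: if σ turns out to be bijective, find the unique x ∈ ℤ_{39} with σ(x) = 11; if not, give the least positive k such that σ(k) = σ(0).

By definition, injectivity means: for all s, t in the domain, σ(s) = σ(t) implies s = t.
Suppose σ(s) = σ(t) in ℤ_{39}. Then 34s + 22 ≡ 34t + 22 (mod 39), so 34(s − t) ≡ 0 (mod 39).
Since gcd(34, 39) = 1, 34 is invertible modulo 39, so s − t ≡ 0 (mod 39), i.e. s = t.
We now compute 34⁻¹ mod 39 explicitly. Euclid's algorithm: 39 = 1·34 + 5, 34 = 6·5 + 4, 5 = 1·4 + 1; back-substituting gives 1 = 31·34 − 27·39, so 34⁻¹ ≡ 31 (mod 39).
For any y ∈ ℤ_{39}, x = 31(y − 22) mod 39 satisfies σ(x) = 34·31(y − 22) + 22 ≡ y (since 34·31 ≡ 1 mod 39). So every y has a preimage.
Hence σ is bijective.
Since σ is bijective, we find σ⁻¹(11): we need 34x ≡ 11 − 22 ≡ 28 (mod 39). Using 34⁻¹ = 31: x ≡ 31·28 = 868 = 22·39 + 10, so x = 10.
Check: σ(10) = 34·10 + 22 = 362 = 9·39 + 11 ≡ 11 (mod 39).

10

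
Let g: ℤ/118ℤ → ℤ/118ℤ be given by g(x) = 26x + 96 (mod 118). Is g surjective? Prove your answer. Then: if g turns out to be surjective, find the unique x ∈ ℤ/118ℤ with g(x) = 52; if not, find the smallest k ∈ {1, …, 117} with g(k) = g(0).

Recall: g is surjective if every y in the codomain equals g(x) for some x in the domain.
Since gcd(26, 118) = 2, we have 26x ≡ 0 (mod 2) for all x, so g(x) ≡ 0 (mod 2).
But 1 ≢ 0 (mod 2), so 1 ∈ ℤ/118ℤ has no preimage. Thus g is not surjective.
Since g is not surjective, we find the least positive k with g(k) = g(0): this means 26k ≡ 0 (mod 118), i.e. 118 ∣ 26k. Since gcd(26, 118) = 2, dividing through by 2 this holds exactly when 59 ∣ 13k, and as gcd(13, 59) = 1, exactly when 59 ∣ k.
The smallest positive such k is 59.

59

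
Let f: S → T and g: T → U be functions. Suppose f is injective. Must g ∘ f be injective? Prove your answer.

not injective

No. Take S = T = U = {0, 1}, f = identity (injective), and g(x) = 0 for every x.
Then (g ∘ f)(0) = 0 = (g ∘ f)(1) with 0 ≠ 1, so g ∘ f is not injective.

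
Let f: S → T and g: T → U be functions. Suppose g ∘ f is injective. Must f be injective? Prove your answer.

injective

Suppose f(s) = f(t). Applying g: (g ∘ f)(s) = (g ∘ f)(t). Since g ∘ f is injective, s = t. Hence f is injective.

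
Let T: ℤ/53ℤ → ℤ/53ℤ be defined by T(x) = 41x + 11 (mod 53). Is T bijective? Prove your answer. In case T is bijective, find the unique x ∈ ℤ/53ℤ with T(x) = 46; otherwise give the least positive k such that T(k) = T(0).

28

Recall that T is injective when T(a) = T(b) forces a = b.
If T(a) = T(b), then 41a ≡ 41b (mod 53). Because gcd(41, 53) = 1, we may cancel 41 to get a ≡ b (mod 53).
We now compute 41⁻¹ mod 53 explicitly. Euclid's algorithm: 53 = 1·41 + 12, 41 = 3·12 + 5, 12 = 2·5 + 2, 5 = 2·2 + 1; back-substituting gives 1 = 22·41 − 17·53, so 41⁻¹ ≡ 22 (mod 53).
For any y ∈ ℤ/53ℤ, x = 22(y − 11) mod 53 satisfies T(x) = 41·22(y − 11) + 11 ≡ y (since 41·22 ≡ 1 mod 53). So every y has a preimage.
Hence T is bijective.
Since T is bijective, we find T⁻¹(46): we need 41x ≡ 46 − 11 ≡ 35 (mod 53). Using 41⁻¹ = 22: x ≡ 22·35 = 770 = 14·53 + 28, so x = 28.
Check: T(28) = 41·28 + 11 = 1159 = 21·53 + 46 ≡ 46 (mod 53).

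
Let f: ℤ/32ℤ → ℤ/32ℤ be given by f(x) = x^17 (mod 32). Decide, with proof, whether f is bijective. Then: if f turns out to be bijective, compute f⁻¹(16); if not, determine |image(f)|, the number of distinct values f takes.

f(0) = 0^17 = 0.
f(2): Repeated squaring mod 32: 2^1 ≡ 2, 2^2 ≡ 2² = 4, 2^4 ≡ 4² = 16, 2^8 ≡ 16² = 256 ≡ 0, 2^16 ≡ 0² = 0. Since 17 = 16 + 1, 2^17 ≡ 0·2: 0·2 = 0. So 2^17 ≡ 0 (mod 32).
So f(0) = f(2) = 0 while 0 ≠ 2, so f is not injective, hence not bijective.
Since f is not bijective, we determine |image(f)|. Computing x^17 mod 32 for each x (by repeated squaring, reducing mod 32 at every step), the values f(0), f(1), …, f(31) are: 0, 1, 0, 3, 0, 5, 0, 7, 0, 9, 0, 11, 0, 13, 0, 15, 0, 17, 0, 19, 0, 21, 0, 23, 0, 25, 0, 27, 0, 29, 0, 31.
The distinct values are {0, 1, 3, 5, 7, 9, 11, 13, 15, 17, 19, 21, 23, 25, 27, 29, 31}; there are 17 of them.

17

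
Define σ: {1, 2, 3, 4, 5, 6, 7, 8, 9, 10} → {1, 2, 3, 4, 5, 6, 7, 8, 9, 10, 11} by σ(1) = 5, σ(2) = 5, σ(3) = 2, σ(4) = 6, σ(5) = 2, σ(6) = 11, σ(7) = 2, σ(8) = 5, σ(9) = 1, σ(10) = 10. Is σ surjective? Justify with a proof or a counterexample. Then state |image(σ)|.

6

No element maps to 3, so σ is not surjective.
The image of σ is {1, 2, 5, 6, 10, 11}, which has 6 elements.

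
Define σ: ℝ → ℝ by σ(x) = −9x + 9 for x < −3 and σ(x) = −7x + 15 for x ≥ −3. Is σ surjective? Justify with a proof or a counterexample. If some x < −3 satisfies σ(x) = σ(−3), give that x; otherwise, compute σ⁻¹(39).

Both pieces are strictly decreasing (slopes −9 and −7), so each is injective on its own interval.
The left piece maps (−∞, −3) onto (36, ∞); the right piece maps [−3, ∞) onto (−∞, 36].
These images together cover ℝ, so σ is surjective.
Because the two images are disjoint, no x < −3 has σ(x) = σ(−3), so we compute σ⁻¹(39): 39 lies in (36, ∞), so solve −9x + 9 = 39: x = (39 − 9)/(−9) = −10/3.

-10/3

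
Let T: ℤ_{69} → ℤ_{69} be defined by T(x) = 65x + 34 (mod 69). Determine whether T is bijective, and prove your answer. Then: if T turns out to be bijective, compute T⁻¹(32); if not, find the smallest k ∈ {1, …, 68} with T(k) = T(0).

35

If T(x_1) = T(x_2), then 65x_1 ≡ 65x_2 (mod 69). Because gcd(65, 69) = 1, we may cancel 65 to get x_1 ≡ x_2 (mod 69).
We now compute 65⁻¹ mod 69 explicitly. Euclid's algorithm: 69 = 1·65 + 4, 65 = 16·4 + 1; back-substituting gives 1 = 17·65 − 16·69, so 65⁻¹ ≡ 17 (mod 69).
Then y ↦ 17(y − 34) is a two-sided inverse to T, so every y ∈ ℤ_{69} has a preimage.
Thus T is bijective.
Since T is bijective, we find T⁻¹(32): we need 65x ≡ 32 − 34 ≡ 67 (mod 69). Using 65⁻¹ = 17: x ≡ 17·67 = 1139 = 16·69 + 35, so x = 35.
Check: T(35) = 65·35 + 34 = 2309 = 33·69 + 32 ≡ 32 (mod 69).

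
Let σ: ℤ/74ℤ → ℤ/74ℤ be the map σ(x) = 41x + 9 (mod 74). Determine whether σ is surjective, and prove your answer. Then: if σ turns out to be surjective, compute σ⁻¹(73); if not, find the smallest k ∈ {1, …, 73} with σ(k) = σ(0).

Since gcd(41, 74) = 1, 41 is invertible modulo 74. Euclid's algorithm: 74 = 1·41 + 33, 41 = 1·33 + 8, 33 = 4·8 + 1; back-substituting gives 1 = 65·41 − 36·74, so 41⁻¹ ≡ 65 (mod 74).
Then y ↦ 65(y − 9) is a two-sided inverse to σ, so every y ∈ ℤ/74ℤ has a preimage.
So σ is surjective.
Since σ is surjective, we find σ⁻¹(73): we need 41x ≡ 73 − 9 ≡ 64 (mod 74). Using 41⁻¹ = 65: x ≡ 65·64 = 4160 = 56·74 + 16, so x = 16.
Check: σ(16) = 41·16 + 9 = 665 = 8·74 + 73 ≡ 73 (mod 74).

16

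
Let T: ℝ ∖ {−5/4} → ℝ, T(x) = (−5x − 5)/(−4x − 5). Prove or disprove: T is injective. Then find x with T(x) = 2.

Suppose T(u) = T(v). Cross-multiplying: (−5u − 5)(−4v − 5) = (−5v − 5)(−4u − 5).
Expanding both sides and cancelling the symmetric terms leaves 5·(u − v) = 0. Since 5 ≠ 0, u = v. So T is injective.
Solving T(x) = 2: cross-multiplying gives −5x − 5 = 2(−4x − 5), which rearranges to 3x = −5, so x = −5/3.

-5/3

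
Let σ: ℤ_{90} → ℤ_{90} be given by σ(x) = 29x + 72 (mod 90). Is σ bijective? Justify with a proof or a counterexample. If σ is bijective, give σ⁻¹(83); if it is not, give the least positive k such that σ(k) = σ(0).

19

Recall that injectivity means: for all a, b in the domain, σ(a) = σ(b) implies a = b.
If σ(a) = σ(b), then 29a ≡ 29b (mod 90). Because gcd(29, 90) = 1, we may cancel 29 to get a ≡ b (mod 90).
We now compute 29⁻¹ mod 90 explicitly. Euclid's algorithm: 90 = 3·29 + 3, 29 = 9·3 + 2, 3 = 1·2 + 1; back-substituting gives 1 = 59·29 − 19·90, so 29⁻¹ ≡ 59 (mod 90).
For any y ∈ ℤ_{90}, x = 59(y − 72) mod 90 satisfies σ(x) = 29·59(y − 72) + 72 ≡ y (since 29·59 ≡ 1 mod 90). So every y has a preimage.
Therefore σ is bijective.
Since σ is bijective, we find σ⁻¹(83): we need 29x ≡ 83 − 72 ≡ 11 (mod 90). Using 29⁻¹ = 59: x ≡ 59·11 = 649 = 7·90 + 19, so x = 19.
Check: σ(19) = 29·19 + 72 = 623 = 6·90 + 83 ≡ 83 (mod 90).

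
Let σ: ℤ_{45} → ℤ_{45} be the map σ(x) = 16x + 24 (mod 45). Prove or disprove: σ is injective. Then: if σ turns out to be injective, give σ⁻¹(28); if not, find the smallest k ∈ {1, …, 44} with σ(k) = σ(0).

34

If σ(a) = σ(b), then 16a ≡ 16b (mod 45). Because gcd(16, 45) = 1, we may cancel 16 to get a ≡ b (mod 45).
So σ is injective.
We now compute 16⁻¹ mod 45 explicitly. Euclid's algorithm: 45 = 2·16 + 13, 16 = 1·13 + 3, 13 = 4·3 + 1; back-substituting gives 1 = 31·16 − 11·45, so 16⁻¹ ≡ 31 (mod 45).
Since σ is injective, we find σ⁻¹(28): we need 16x ≡ 28 − 24 ≡ 4 (mod 45). Using 16⁻¹ = 31: x ≡ 31·4 = 124 = 2·45 + 34, so x = 34.
Check: σ(34) = 16·34 + 24 = 568 = 12·45 + 28 ≡ 28 (mod 45).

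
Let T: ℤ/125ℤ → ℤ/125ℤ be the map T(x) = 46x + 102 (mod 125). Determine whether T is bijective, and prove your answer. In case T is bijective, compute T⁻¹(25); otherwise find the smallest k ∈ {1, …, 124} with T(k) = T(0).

88

If T(x_1) = T(x_2), then 46x_1 ≡ 46x_2 (mod 125). Because gcd(46, 125) = 1, we may cancel 46 to get x_1 ≡ x_2 (mod 125).
We now compute 46⁻¹ mod 125 explicitly. Euclid's algorithm: 125 = 2·46 + 33, 46 = 1·33 + 13, 33 = 2·13 + 7, 13 = 1·7 + 6, 7 = 1·6 + 1; back-substituting gives 1 = 106·46 − 39·125, so 46⁻¹ ≡ 106 (mod 125).
Then y ↦ 106(y − 102) is a two-sided inverse to T, so every y ∈ ℤ/125ℤ has a preimage.
So T is bijective.
Since T is bijective, we find T⁻¹(25): we need 46x ≡ 25 − 102 ≡ 48 (mod 125). Using 46⁻¹ = 106: x ≡ 106·48 = 5088 = 40·125 + 88, so x = 88.
Check: T(88) = 46·88 + 102 = 4150 = 33·125 + 25 ≡ 25 (mod 125).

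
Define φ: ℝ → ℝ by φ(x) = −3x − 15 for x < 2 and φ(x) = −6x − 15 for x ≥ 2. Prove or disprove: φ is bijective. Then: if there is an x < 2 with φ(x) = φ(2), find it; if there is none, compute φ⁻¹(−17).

2/3

Both pieces are strictly decreasing (slopes −3 and −6), so each is injective on its own interval.
The left piece maps (−∞, 2) onto (−21, ∞); the right piece maps [2, ∞) onto (−∞, −27].
The images leave a gap (−21 has no preimage), so φ is not surjective, hence not bijective.
Because the two images are disjoint, no x < 2 has φ(x) = φ(2), so we compute φ⁻¹(−17): −17 lies in (−21, ∞), so solve −3x − 15 = −17: x = (−17 + 15)/(−3) = 2/3.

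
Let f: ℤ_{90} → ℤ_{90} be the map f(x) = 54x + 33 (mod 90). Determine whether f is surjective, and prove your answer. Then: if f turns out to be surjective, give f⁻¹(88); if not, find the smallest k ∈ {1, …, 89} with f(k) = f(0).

Since gcd(54, 90) = 18, we have 54x ≡ 0 (mod 18) for all x, so f(x) ≡ 15 (mod 18).
But 0 ≢ 15 (mod 18), so 0 ∈ ℤ_{90} has no preimage. So f is not surjective.
Since f is not surjective, we find the least positive k with f(k) = f(0): this means 54k ≡ 0 (mod 90), i.e. 90 ∣ 54k. Since gcd(54, 90) = 18, dividing through by 18 this holds exactly when 5 ∣ 3k, and as gcd(3, 5) = 1, exactly when 5 ∣ k.
The smallest positive such k is 5.

5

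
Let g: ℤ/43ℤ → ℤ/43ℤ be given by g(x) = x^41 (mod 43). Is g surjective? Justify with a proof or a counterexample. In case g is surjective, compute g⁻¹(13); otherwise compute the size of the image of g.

10

Since 43 is prime, the nonzero elements of ℤ/43ℤ form a cyclic group of order 42.
As gcd(41, 42) = 1, raising to the 41st power is a bijection on this group: if s^41 ≡ t^41 then (st^{−1})^41 = 1, and the only element of order dividing gcd(41, 42) = 1 is 1, so s = t.
With g(0) = 0 this makes g injective on all of ℤ/43ℤ, hence bijective (finite equal-size domain and codomain). In particular g is surjective.
Since g is surjective, we find the preimage of 13. The inverse of x ↦ x^41 on (ℤ/43ℤ)^× is x ↦ x^41, because 41·41 = 1681 = 40·42 + 1 ≡ 1 (mod 42) and x^{42} = 1 for x ≠ 0 (Fermat). So g⁻¹(13) = 13^41 mod 43.
Repeated squaring mod 43: 13^1 ≡ 13, 13^2 ≡ 13² = 169 ≡ 40, 13^4 ≡ 40² = 1600 ≡ 9, 13^8 ≡ 9² = 81 ≡ 38, 13^16 ≡ 38² = 1444 ≡ 25, 13^32 ≡ 25² = 625 ≡ 23. Since 41 = 32 + 8 + 1, 13^41 ≡ 23·38·13: 23·38 = 874 ≡ 14, then 14·13 = 182 ≡ 10. So 13^41 ≡ 10 (mod 43).
Hence g⁻¹(13) = 10.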